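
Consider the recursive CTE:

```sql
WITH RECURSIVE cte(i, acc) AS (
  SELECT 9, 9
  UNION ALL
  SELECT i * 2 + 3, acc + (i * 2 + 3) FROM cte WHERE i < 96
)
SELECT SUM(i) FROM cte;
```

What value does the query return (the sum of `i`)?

357

Base: i=9, acc=9.
Iteration 1: 9 < 96 holds -> i = 9 * 2 + 3 = 21, acc = 9 + 21 = 30.
Iteration 2: 21 < 96 holds -> i = 21 * 2 + 3 = 45, acc = 30 + 45 = 75.
Iteration 3: 45 < 96 holds -> i = 45 * 2 + 3 = 93, acc = 75 + 93 = 168.
Iteration 4: 93 < 96 holds -> i = 93 * 2 + 3 = 189, acc = 168 + 189 = 357.
Iteration 5: 189 < 96 fails; recursion stops.
SUM(i) = 9 + 21 + 45 + 93 + 189 = 357.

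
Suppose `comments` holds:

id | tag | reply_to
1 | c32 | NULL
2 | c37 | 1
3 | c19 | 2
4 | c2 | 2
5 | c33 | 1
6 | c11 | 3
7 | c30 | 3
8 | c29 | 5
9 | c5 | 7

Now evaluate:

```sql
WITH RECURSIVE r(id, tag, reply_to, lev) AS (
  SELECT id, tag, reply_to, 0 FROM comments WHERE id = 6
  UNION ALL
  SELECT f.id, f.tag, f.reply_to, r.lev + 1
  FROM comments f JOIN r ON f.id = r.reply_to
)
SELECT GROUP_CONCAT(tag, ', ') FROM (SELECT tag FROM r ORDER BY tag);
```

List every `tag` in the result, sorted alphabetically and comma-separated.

c11, c19, c32, c37

Base: id=6 (c11), reply_to=3, lev 0.
Iteration 1: join on id=3 -> c19 (id 3, reply_to=2, lev 1).
Iteration 2: join on id=2 -> c37 (id 2, reply_to=1, lev 2).
Iteration 3: join on id=1 -> c32 (id 1, reply_to=NULL, lev 3).
Iteration 4: reply_to is NULL; no match; recursion stops.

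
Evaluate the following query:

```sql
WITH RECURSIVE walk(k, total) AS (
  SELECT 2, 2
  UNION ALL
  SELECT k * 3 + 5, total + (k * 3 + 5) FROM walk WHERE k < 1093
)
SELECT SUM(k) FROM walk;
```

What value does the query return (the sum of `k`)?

4901

Base: k=2, total=2.
Iteration 1: 2 < 1093 holds -> k = 2 * 3 + 5 = 11, total = 2 + 11 = 13.
Iteration 2: 11 < 1093 holds -> k = 11 * 3 + 5 = 38, total = 13 + 38 = 51.
Iteration 3: 38 < 1093 holds -> k = 38 * 3 + 5 = 119, total = 51 + 119 = 170.
Iteration 4: 119 < 1093 holds -> k = 119 * 3 + 5 = 362, total = 170 + 362 = 532.
Iteration 5: 362 < 1093 holds -> k = 362 * 3 + 5 = 1091, total = 532 + 1091 = 1623.
Iteration 6: 1091 < 1093 holds -> k = 1091 * 3 + 5 = 3278, total = 1623 + 3278 = 4901.
Iteration 7: 3278 < 1093 fails; recursion stops.
SUM(k) = 2 + 11 + 38 + 119 + 362 + 1091 + 3278 = 4901.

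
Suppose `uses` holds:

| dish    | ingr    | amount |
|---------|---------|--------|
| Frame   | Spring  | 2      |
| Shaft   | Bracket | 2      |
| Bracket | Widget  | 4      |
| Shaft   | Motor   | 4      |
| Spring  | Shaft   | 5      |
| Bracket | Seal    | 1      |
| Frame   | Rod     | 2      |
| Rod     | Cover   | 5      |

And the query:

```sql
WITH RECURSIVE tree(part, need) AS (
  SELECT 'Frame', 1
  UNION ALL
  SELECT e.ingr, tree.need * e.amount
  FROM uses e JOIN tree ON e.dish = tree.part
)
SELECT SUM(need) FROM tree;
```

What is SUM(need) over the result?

Base: (Frame, need=1).
Iteration 1: components of {Frame} -> Rod = 1*2 = 2, Spring = 1*2 = 2.
Iteration 2: components of {Rod,Spring} -> Cover = 2*5 = 10, Shaft = 2*5 = 10.
Iteration 3: components of {Cover,Shaft} -> Bracket = 10*2 = 20, Motor = 10*4 = 40.
Iteration 4: components of {Bracket,Motor} -> Seal = 20*1 = 20, Widget = 20*4 = 80.
Iteration 5: no further components; recursion stops.
SUM(need) = 1 + 2 + 2 + 10 + 10 + 20 + 40 + 20 + 80 = 185.

185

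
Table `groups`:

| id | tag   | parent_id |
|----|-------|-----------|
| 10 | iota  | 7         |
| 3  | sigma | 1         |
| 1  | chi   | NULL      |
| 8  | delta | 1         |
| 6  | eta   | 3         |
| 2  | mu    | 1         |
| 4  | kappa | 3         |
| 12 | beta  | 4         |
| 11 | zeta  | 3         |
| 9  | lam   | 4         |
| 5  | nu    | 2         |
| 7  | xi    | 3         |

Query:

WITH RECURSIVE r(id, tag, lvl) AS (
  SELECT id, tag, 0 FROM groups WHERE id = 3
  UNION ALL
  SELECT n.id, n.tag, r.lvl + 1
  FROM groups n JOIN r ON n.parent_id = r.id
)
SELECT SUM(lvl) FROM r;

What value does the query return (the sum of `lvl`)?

10

Base: id=3 (sigma) at lvl 0.
Iteration 1: rows with parent_id in {3} -> kappa (id 4, lvl 1), eta (id 6, lvl 1), xi (id 7, lvl 1), zeta (id 11, lvl 1).
Iteration 2: rows with parent_id in {4,6,7,11} -> lam (id 9, lvl 2), iota (id 10, lvl 2), beta (id 12, lvl 2).
Iteration 3: no rows with parent_id in {9,10,12}; recursion stops.
SUM(lvl) = 0 + 1 + 1 + 1 + 1 + 2 + 2 + 2 = 10.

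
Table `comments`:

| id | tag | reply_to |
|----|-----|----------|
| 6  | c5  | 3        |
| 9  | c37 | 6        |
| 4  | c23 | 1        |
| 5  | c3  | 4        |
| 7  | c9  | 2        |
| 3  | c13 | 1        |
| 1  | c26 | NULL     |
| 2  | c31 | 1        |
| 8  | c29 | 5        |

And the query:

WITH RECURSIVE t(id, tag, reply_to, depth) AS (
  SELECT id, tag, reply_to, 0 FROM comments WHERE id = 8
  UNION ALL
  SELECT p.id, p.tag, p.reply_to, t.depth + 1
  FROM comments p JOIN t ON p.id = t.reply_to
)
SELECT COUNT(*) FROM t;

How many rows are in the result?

Base: id=8 (c29), reply_to=5, depth 0.
Iteration 1: join on id=5 -> c3 (id 5, reply_to=4, depth 1).
Iteration 2: join on id=4 -> c23 (id 4, reply_to=1, depth 2).
Iteration 3: join on id=1 -> c26 (id 1, reply_to=NULL, depth 3).
Iteration 4: reply_to is NULL; no match; recursion stops.
Total rows emitted: 4.

4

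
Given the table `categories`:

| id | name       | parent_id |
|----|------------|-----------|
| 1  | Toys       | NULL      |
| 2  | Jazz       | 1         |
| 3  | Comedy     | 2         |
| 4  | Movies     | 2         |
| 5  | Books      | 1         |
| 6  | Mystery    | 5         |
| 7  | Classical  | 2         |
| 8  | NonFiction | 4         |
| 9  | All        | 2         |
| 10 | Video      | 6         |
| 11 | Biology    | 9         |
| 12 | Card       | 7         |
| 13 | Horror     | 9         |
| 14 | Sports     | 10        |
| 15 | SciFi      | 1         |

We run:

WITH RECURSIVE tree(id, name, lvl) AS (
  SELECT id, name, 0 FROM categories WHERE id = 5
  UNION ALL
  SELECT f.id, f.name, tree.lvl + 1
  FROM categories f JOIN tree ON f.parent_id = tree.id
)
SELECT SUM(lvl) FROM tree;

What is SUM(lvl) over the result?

Base: id=5 (Books) at lvl 0.
Iteration 1: rows with parent_id in {5} -> Mystery (id 6, lvl 1).
Iteration 2: rows with parent_id in {6} -> Video (id 10, lvl 2).
Iteration 3: rows with parent_id in {10} -> Sports (id 14, lvl 3).
Iteration 4: no rows with parent_id in {14}; recursion stops.
SUM(lvl) = 0 + 1 + 2 + 3 = 6.

6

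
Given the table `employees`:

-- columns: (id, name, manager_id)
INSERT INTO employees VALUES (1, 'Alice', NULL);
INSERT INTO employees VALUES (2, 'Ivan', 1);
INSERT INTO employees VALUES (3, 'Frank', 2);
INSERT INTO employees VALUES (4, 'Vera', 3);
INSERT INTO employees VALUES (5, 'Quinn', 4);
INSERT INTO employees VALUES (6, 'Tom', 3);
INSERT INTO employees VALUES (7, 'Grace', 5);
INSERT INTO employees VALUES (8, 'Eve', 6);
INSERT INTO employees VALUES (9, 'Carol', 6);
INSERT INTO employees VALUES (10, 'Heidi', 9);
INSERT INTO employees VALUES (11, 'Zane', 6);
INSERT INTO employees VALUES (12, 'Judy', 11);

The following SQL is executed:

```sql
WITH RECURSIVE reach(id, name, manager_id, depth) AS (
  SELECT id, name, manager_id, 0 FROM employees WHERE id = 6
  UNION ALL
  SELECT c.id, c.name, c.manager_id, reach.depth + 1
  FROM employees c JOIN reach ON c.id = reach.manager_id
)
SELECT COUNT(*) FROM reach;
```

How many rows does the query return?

4

Base: id=6 (Tom), manager_id=3, depth 0.
Iteration 1: join on id=3 -> Frank (id 3, manager_id=2, depth 1).
Iteration 2: join on id=2 -> Ivan (id 2, manager_id=1, depth 2).
Iteration 3: join on id=1 -> Alice (id 1, manager_id=NULL, depth 3).
Iteration 4: manager_id is NULL; no match; recursion stops.
Total rows emitted: 4.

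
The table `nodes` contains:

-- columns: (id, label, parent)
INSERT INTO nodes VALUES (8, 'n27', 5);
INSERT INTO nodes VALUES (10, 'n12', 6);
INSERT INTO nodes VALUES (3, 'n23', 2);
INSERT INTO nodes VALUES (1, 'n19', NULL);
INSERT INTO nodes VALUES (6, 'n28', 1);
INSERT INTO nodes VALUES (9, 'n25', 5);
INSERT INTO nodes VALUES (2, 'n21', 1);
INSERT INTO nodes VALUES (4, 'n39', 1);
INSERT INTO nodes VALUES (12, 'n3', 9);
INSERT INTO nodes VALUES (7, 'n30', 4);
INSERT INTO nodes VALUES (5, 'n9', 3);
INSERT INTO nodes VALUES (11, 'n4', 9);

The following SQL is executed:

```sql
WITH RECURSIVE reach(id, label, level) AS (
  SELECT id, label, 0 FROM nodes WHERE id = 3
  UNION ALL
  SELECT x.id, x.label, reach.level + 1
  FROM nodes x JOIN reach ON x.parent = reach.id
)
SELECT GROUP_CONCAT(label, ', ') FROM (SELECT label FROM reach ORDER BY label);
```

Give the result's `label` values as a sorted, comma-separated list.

Base: id=3 (n23) at level 0.
Iteration 1: rows with parent in {3} -> n9 (id 5, level 1).
Iteration 2: rows with parent in {5} -> n27 (id 8, level 2), n25 (id 9, level 2).
Iteration 3: rows with parent in {8,9} -> n4 (id 11, level 3), n3 (id 12, level 3).
Iteration 4: no rows with parent in {11,12}; recursion stops.

n23, n25, n27, n3, n4, n9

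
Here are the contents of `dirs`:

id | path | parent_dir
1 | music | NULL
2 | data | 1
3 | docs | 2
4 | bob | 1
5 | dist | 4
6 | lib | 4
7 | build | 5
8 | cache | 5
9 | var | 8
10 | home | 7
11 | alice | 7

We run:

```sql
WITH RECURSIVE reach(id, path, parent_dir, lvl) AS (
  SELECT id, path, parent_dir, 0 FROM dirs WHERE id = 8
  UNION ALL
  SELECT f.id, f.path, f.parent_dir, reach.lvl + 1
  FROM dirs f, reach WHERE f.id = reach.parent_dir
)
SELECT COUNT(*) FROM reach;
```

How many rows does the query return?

4

Base: id=8 (cache), parent_dir=5, lvl 0.
Iteration 1: join on id=5 -> dist (id 5, parent_dir=4, lvl 1).
Iteration 2: join on id=4 -> bob (id 4, parent_dir=1, lvl 2).
Iteration 3: join on id=1 -> music (id 1, parent_dir=NULL, lvl 3).
Iteration 4: parent_dir is NULL; no match; recursion stops.
Total rows emitted: 4.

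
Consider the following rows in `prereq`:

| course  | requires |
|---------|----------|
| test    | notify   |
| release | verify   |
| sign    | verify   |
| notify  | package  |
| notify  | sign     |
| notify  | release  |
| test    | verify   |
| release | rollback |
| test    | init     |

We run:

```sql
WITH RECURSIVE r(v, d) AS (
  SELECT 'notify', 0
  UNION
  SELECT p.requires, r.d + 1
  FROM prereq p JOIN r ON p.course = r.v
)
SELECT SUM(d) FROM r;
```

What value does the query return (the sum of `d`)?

7

Base: (notify, d=0).
Iteration 1: edges from {notify} -> (package, d=1), (release, d=1), (sign, d=1).
Iteration 2: edges from {package,release,sign} -> (rollback, d=2), (verify, d=2). [UNION drops 1 duplicate row(s)]
Iteration 3: no outgoing edges from {rollback,verify}; recursion stops.
SUM(d) = 0 + 1 + 1 + 1 + 2 + 2 = 7.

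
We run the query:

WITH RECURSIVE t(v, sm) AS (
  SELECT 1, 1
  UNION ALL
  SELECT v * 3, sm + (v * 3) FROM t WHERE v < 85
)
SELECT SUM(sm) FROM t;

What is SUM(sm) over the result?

543

Base: v=1, sm=1.
Iteration 1: 1 < 85 holds -> v = 1 * 3 = 3, sm = 1 + 3 = 4.
Iteration 2: 3 < 85 holds -> v = 3 * 3 = 9, sm = 4 + 9 = 13.
Iteration 3: 9 < 85 holds -> v = 9 * 3 = 27, sm = 13 + 27 = 40.
Iteration 4: 27 < 85 holds -> v = 27 * 3 = 81, sm = 40 + 81 = 121.
Iteration 5: 81 < 85 holds -> v = 81 * 3 = 243, sm = 121 + 243 = 364.
Iteration 6: 243 < 85 fails; recursion stops.
SUM(sm) = 1 + 4 + 13 + 40 + 121 + 364 = 543.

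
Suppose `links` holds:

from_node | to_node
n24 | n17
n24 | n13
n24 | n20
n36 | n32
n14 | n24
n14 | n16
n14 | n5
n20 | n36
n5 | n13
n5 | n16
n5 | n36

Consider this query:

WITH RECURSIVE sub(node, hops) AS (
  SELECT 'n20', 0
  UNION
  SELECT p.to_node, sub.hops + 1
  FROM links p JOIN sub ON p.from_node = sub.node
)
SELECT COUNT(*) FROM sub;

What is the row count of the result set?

Base: (n20, hops=0).
Iteration 1: edges from {n20} -> (n36, hops=1).
Iteration 2: edges from {n36} -> (n32, hops=2).
Iteration 3: no outgoing edges from {n32}; recursion stops.
Total rows emitted: 3.

3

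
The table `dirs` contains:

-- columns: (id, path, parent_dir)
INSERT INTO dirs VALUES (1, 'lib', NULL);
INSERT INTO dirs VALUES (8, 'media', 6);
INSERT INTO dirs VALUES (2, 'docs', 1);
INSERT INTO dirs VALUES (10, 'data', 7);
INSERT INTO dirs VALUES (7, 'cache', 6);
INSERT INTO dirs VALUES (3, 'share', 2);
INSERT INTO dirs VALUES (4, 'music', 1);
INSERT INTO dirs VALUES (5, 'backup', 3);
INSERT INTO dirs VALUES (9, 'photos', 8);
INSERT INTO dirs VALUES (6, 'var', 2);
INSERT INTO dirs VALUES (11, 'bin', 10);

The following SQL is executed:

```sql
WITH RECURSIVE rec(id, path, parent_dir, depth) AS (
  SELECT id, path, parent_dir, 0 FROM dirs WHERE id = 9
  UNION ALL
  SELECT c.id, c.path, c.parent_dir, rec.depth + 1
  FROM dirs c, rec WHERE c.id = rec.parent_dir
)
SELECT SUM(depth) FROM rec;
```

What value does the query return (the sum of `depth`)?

Base: id=9 (photos), parent_dir=8, depth 0.
Iteration 1: join on id=8 -> media (id 8, parent_dir=6, depth 1).
Iteration 2: join on id=6 -> var (id 6, parent_dir=2, depth 2).
Iteration 3: join on id=2 -> docs (id 2, parent_dir=1, depth 3).
Iteration 4: join on id=1 -> lib (id 1, parent_dir=NULL, depth 4).
Iteration 5: parent_dir is NULL; no match; recursion stops.
SUM(depth) = 0 + 1 + 2 + 3 + 4 = 10.

10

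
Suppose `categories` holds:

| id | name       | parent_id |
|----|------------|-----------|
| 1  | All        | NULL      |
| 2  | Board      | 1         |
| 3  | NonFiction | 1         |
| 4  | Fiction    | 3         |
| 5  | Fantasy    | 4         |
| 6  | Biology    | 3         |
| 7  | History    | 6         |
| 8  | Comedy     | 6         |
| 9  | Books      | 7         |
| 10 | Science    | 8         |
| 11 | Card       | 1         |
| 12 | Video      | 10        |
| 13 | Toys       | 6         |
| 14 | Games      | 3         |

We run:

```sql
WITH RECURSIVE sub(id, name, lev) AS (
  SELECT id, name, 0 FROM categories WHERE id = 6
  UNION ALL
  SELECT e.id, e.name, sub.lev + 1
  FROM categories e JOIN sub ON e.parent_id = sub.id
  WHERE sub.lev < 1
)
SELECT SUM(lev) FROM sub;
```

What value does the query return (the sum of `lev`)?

Base: id=6 (Biology) at lev 0.
Iteration 1: rows with parent_id in {6} -> History (id 7, lev 1), Comedy (id 8, lev 1), Toys (id 13, lev 1).
Iteration 2: lev < 1 fails for all current rows; recursion stops.
SUM(lev) = 0 + 1 + 1 + 1 = 3.

3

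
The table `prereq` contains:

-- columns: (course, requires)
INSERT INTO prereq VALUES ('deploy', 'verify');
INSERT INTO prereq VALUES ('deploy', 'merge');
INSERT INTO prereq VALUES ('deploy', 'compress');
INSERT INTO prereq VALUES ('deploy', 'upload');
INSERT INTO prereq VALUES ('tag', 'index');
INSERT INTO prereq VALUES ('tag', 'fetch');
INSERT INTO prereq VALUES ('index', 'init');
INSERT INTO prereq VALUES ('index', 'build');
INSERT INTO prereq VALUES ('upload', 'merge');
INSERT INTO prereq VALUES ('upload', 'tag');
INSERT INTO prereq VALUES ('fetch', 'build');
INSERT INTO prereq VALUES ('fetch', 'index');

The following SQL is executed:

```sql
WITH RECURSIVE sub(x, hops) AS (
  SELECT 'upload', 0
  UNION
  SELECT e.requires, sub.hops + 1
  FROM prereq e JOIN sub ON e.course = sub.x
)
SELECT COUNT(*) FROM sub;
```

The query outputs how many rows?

Base: (upload, hops=0).
Iteration 1: edges from {upload} -> (merge, hops=1), (tag, hops=1).
Iteration 2: edges from {merge,tag} -> (fetch, hops=2), (index, hops=2).
Iteration 3: edges from {fetch,index} -> (build, hops=3), (index, hops=3), (init, hops=3). [UNION drops 1 duplicate row(s)]
Iteration 4: edges from {build,index,init} -> (build, hops=4), (init, hops=4).
Iteration 5: no outgoing edges from {build,init}; recursion stops.
Total rows emitted: 10.

10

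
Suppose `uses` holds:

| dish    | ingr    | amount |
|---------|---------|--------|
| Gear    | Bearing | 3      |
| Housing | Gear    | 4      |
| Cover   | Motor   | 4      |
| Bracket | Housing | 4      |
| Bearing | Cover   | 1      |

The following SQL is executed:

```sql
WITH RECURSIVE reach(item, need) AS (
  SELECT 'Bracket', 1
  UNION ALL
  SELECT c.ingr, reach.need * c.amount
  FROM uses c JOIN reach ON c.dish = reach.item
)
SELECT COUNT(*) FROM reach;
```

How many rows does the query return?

Base: (Bracket, need=1).
Iteration 1: components of {Bracket} -> Housing = 1*4 = 4.
Iteration 2: components of {Housing} -> Gear = 4*4 = 16.
Iteration 3: components of {Gear} -> Bearing = 16*3 = 48.
Iteration 4: components of {Bearing} -> Cover = 48*1 = 48.
Iteration 5: components of {Cover} -> Motor = 48*4 = 192.
Iteration 6: no further components; recursion stops.
Total rows emitted: 6.

6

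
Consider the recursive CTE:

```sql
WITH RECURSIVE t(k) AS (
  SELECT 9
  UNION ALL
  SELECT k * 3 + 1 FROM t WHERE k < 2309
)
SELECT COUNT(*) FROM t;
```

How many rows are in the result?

Base: k=9.
Iteration 1: 9 < 2309 holds -> k = 9 * 3 + 1 = 28.
Iteration 2: 28 < 2309 holds -> k = 28 * 3 + 1 = 85.
Iteration 3: 85 < 2309 holds -> k = 85 * 3 + 1 = 256.
Iteration 4: 256 < 2309 holds -> k = 256 * 3 + 1 = 769.
Iteration 5: 769 < 2309 holds -> k = 769 * 3 + 1 = 2308.
Iteration 6: 2308 < 2309 holds -> k = 2308 * 3 + 1 = 6925.
Iteration 7: 6925 < 2309 fails; recursion stops.
Total rows emitted: 7.

7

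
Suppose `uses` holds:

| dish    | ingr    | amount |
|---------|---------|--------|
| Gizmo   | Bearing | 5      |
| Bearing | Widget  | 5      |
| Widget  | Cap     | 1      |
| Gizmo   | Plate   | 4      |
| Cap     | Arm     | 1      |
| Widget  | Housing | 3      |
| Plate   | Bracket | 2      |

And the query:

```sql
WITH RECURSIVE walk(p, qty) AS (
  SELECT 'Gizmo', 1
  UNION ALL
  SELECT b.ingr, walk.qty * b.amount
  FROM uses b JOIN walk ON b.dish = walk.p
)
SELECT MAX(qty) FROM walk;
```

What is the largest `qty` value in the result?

Base: (Gizmo, qty=1).
Iteration 1: components of {Gizmo} -> Bearing = 1*5 = 5, Plate = 1*4 = 4.
Iteration 2: components of {Bearing,Plate} -> Bracket = 4*2 = 8, Widget = 5*5 = 25.
Iteration 3: components of {Bracket,Widget} -> Cap = 25*1 = 25, Housing = 25*3 = 75.
Iteration 4: components of {Cap,Housing} -> Arm = 25*1 = 25.
Iteration 5: no further components; recursion stops.
qty values: 1, 5, 4, 25, 8, 25, 75, 25; the maximum is 75.

75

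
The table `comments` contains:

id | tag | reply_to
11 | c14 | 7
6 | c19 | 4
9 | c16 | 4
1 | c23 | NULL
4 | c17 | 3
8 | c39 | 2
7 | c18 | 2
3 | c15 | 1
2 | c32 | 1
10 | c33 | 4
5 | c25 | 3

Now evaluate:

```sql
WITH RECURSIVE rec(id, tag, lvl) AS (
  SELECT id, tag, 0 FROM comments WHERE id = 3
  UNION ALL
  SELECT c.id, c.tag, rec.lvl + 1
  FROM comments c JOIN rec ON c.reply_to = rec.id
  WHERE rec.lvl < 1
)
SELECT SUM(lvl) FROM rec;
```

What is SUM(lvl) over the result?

2

Base: id=3 (c15) at lvl 0.
Iteration 1: rows with reply_to in {3} -> c17 (id 4, lvl 1), c25 (id 5, lvl 1).
Iteration 2: lvl < 1 fails for all current rows; recursion stops.
SUM(lvl) = 0 + 1 + 1 = 2.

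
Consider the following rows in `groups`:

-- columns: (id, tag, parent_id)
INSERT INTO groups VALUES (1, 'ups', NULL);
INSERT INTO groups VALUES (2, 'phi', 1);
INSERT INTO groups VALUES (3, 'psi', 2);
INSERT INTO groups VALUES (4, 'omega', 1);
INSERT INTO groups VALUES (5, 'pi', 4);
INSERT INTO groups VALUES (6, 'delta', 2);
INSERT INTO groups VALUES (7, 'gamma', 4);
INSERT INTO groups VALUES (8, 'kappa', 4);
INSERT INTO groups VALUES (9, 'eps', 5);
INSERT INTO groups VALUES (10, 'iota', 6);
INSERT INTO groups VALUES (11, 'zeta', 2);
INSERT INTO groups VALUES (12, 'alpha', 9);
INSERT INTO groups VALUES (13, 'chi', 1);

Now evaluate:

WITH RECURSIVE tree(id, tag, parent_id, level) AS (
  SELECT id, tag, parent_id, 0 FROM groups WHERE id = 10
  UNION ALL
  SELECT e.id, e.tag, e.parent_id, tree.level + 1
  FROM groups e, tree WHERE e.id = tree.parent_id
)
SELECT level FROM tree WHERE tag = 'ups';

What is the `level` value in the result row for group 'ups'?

Base: id=10 (iota), parent_id=6, level 0.
Iteration 1: join on id=6 -> delta (id 6, parent_id=2, level 1).
Iteration 2: join on id=2 -> phi (id 2, parent_id=1, level 2).
Iteration 3: join on id=1 -> ups (id 1, parent_id=NULL, level 3).
Iteration 4: parent_id is NULL; no match; recursion stops.

3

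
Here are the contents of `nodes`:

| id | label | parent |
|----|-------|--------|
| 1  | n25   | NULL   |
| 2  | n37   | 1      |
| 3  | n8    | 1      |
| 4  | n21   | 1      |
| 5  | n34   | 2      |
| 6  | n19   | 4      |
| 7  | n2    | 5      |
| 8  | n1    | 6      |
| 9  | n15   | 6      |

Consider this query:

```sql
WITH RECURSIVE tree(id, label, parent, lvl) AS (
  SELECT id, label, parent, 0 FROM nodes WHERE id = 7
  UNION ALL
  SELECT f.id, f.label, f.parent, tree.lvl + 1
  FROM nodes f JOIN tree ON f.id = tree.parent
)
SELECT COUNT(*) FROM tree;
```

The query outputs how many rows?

Base: id=7 (n2), parent=5, lvl 0.
Iteration 1: join on id=5 -> n34 (id 5, parent=2, lvl 1).
Iteration 2: join on id=2 -> n37 (id 2, parent=1, lvl 2).
Iteration 3: join on id=1 -> n25 (id 1, parent=NULL, lvl 3).
Iteration 4: parent is NULL; no match; recursion stops.
Total rows emitted: 4.

4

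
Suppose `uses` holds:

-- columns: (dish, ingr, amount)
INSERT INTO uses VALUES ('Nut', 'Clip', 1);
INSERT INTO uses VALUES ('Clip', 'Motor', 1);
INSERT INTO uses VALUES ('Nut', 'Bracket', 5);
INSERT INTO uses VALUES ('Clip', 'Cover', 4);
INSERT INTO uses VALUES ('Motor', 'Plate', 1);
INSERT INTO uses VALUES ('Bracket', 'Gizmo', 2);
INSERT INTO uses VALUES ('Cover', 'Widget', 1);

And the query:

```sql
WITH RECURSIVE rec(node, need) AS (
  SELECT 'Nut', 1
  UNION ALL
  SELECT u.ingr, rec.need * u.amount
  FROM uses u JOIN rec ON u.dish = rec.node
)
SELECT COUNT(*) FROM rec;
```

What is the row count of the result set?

8

Base: (Nut, need=1).
Iteration 1: components of {Nut} -> Bracket = 1*5 = 5, Clip = 1*1 = 1.
Iteration 2: components of {Bracket,Clip} -> Cover = 1*4 = 4, Gizmo = 5*2 = 10, Motor = 1*1 = 1.
Iteration 3: components of {Cover,Gizmo,Motor} -> Plate = 1*1 = 1, Widget = 4*1 = 4.
Iteration 4: no further components; recursion stops.
Total rows emitted: 8.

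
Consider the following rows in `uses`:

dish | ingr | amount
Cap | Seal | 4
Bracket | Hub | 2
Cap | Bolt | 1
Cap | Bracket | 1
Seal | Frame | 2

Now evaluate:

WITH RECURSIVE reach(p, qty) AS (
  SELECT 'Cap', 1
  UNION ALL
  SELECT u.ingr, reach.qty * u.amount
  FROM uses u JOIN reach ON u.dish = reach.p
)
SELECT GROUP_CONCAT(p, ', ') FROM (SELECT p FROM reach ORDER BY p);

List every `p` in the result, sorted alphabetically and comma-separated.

Bolt, Bracket, Cap, Frame, Hub, Seal

Base: (Cap, qty=1).
Iteration 1: components of {Cap} -> Bolt = 1*1 = 1, Bracket = 1*1 = 1, Seal = 1*4 = 4.
Iteration 2: components of {Bolt,Bracket,Seal} -> Frame = 4*2 = 8, Hub = 1*2 = 2.
Iteration 3: no further components; recursion stops.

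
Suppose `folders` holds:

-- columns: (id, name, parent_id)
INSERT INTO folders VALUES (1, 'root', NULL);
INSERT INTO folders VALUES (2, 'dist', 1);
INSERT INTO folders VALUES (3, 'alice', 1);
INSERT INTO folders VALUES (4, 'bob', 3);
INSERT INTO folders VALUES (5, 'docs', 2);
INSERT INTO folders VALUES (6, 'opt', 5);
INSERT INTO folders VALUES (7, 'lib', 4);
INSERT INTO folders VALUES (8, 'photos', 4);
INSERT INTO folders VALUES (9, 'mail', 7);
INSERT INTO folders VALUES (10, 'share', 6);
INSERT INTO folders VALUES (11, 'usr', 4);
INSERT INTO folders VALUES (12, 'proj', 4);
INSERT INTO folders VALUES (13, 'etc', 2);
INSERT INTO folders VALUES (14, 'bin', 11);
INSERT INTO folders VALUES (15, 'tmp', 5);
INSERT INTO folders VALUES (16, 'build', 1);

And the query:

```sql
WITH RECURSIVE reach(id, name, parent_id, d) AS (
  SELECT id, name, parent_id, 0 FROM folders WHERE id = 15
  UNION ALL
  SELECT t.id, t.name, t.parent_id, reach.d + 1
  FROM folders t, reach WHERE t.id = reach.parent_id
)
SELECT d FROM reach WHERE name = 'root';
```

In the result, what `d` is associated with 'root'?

Base: id=15 (tmp), parent_id=5, d 0.
Iteration 1: join on id=5 -> docs (id 5, parent_id=2, d 1).
Iteration 2: join on id=2 -> dist (id 2, parent_id=1, d 2).
Iteration 3: join on id=1 -> root (id 1, parent_id=NULL, d 3).
Iteration 4: parent_id is NULL; no match; recursion stops.

3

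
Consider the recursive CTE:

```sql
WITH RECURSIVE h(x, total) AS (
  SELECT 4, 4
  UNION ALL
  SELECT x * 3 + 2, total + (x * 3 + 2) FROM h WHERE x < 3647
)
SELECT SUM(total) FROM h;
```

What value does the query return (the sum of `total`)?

24544

Base: x=4, total=4.
Iteration 1: 4 < 3647 holds -> x = 4 * 3 + 2 = 14, total = 4 + 14 = 18.
Iteration 2: 14 < 3647 holds -> x = 14 * 3 + 2 = 44, total = 18 + 44 = 62.
Iteration 3: 44 < 3647 holds -> x = 44 * 3 + 2 = 134, total = 62 + 134 = 196.
Iteration 4: 134 < 3647 holds -> x = 134 * 3 + 2 = 404, total = 196 + 404 = 600.
Iteration 5: 404 < 3647 holds -> x = 404 * 3 + 2 = 1214, total = 600 + 1214 = 1814.
Iteration 6: 1214 < 3647 holds -> x = 1214 * 3 + 2 = 3644, total = 1814 + 3644 = 5458.
Iteration 7: 3644 < 3647 holds -> x = 3644 * 3 + 2 = 10934, total = 5458 + 10934 = 16392.
Iteration 8: 10934 < 3647 fails; recursion stops.
SUM(total) = 4 + 18 + 62 + 196 + 600 + 1814 + 5458 + 16392 = 24544.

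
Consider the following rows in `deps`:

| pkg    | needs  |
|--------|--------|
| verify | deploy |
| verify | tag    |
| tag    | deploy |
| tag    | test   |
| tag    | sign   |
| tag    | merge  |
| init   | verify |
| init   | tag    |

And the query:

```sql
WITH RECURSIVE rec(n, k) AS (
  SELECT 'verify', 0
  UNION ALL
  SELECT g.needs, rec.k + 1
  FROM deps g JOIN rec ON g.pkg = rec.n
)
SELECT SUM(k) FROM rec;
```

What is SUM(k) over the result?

Base: (verify, k=0).
Iteration 1: edges from {verify} -> (deploy, k=1), (tag, k=1).
Iteration 2: edges from {deploy,tag} -> (deploy, k=2), (merge, k=2), (sign, k=2), (test, k=2).
Iteration 3: no outgoing edges from {deploy,merge,sign,test}; recursion stops.
SUM(k) = 0 + 1 + 1 + 2 + 2 + 2 + 2 = 10.

10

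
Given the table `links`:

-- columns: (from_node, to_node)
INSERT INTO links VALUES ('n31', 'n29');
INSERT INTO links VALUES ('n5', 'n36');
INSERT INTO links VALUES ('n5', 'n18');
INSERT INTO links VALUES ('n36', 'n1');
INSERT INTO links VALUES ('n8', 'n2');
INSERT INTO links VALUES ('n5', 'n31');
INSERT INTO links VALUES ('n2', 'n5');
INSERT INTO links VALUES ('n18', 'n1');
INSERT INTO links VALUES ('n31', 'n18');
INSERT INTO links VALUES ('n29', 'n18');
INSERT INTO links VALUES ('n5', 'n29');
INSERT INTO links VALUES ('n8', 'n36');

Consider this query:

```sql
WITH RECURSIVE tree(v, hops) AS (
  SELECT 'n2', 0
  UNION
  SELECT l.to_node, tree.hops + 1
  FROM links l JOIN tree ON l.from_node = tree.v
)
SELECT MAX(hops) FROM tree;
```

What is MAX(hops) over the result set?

5

Base: (n2, hops=0).
Iteration 1: edges from {n2} -> (n5, hops=1).
Iteration 2: edges from {n5} -> (n18, hops=2), (n29, hops=2), (n31, hops=2), (n36, hops=2).
Iteration 3: edges from {n18,n29,n31,n36} -> (n1, hops=3), (n18, hops=3), (n29, hops=3). [UNION drops 2 duplicate row(s)]
Iteration 4: edges from {n1,n18,n29} -> (n1, hops=4), (n18, hops=4).
Iteration 5: edges from {n1,n18} -> (n1, hops=5).
Iteration 6: no outgoing edges from {n1}; recursion stops.
hops values: 0, 1, 2, 2, 2, 2, 3, 3, 3, 4, 4, 5; the maximum is 5.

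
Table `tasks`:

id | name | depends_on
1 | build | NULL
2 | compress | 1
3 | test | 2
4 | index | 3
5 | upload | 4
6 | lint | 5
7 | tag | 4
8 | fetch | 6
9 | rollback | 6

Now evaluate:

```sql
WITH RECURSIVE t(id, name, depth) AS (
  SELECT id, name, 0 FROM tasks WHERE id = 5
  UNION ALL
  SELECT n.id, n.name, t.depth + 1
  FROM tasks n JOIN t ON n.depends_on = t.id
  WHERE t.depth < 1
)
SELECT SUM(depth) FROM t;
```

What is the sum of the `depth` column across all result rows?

1

Base: id=5 (upload) at depth 0.
Iteration 1: rows with depends_on in {5} -> lint (id 6, depth 1).
Iteration 2: depth < 1 fails for all current rows; recursion stops.
SUM(depth) = 0 + 1 = 1.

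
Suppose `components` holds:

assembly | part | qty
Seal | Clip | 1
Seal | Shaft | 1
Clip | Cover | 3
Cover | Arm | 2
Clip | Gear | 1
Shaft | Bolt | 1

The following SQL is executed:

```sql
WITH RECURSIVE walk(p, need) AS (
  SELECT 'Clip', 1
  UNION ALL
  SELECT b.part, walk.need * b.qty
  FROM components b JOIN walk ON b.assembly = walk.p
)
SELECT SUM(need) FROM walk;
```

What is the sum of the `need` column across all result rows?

Base: (Clip, need=1).
Iteration 1: components of {Clip} -> Cover = 1*3 = 3, Gear = 1*1 = 1.
Iteration 2: components of {Cover,Gear} -> Arm = 3*2 = 6.
Iteration 3: no further components; recursion stops.
SUM(need) = 1 + 3 + 1 + 6 = 11.

11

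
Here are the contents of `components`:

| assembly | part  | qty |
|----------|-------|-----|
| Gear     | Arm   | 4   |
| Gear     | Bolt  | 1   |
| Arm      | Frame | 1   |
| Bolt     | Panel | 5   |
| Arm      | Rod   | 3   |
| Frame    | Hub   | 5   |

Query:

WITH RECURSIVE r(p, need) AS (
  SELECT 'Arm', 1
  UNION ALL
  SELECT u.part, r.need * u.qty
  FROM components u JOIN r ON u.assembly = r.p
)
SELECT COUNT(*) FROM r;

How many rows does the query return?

4

Base: (Arm, need=1).
Iteration 1: components of {Arm} -> Frame = 1*1 = 1, Rod = 1*3 = 3.
Iteration 2: components of {Frame,Rod} -> Hub = 1*5 = 5.
Iteration 3: no further components; recursion stops.
Total rows emitted: 4.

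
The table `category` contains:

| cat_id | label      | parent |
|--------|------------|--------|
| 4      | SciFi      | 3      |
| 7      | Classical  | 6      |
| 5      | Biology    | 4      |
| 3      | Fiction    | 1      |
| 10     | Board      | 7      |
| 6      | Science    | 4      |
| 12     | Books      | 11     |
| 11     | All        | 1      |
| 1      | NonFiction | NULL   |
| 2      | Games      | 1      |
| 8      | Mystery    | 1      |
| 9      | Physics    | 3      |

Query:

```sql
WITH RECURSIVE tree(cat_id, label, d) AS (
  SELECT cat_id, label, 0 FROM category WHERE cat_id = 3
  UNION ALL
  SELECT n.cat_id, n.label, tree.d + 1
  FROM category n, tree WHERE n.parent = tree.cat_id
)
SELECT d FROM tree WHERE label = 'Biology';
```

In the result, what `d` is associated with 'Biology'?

2

Base: cat_id=3 (Fiction) at d 0.
Iteration 1: rows with parent in {3} -> SciFi (id 4, d 1), Physics (id 9, d 1).
Iteration 2: rows with parent in {4,9} -> Biology (id 5, d 2), Science (id 6, d 2).
Iteration 3: rows with parent in {5,6} -> Classical (id 7, d 3).
Iteration 4: rows with parent in {7} -> Board (id 10, d 4).
Iteration 5: no rows with parent in {10}; recursion stops.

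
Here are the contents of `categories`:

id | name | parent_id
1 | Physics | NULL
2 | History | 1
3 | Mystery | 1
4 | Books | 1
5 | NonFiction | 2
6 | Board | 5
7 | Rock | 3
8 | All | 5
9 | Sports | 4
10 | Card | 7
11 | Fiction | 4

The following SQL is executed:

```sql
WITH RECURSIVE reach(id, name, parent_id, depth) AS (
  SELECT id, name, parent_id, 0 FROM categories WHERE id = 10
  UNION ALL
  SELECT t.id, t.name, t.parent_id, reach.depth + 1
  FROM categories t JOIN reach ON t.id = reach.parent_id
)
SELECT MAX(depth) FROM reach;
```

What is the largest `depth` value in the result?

Base: id=10 (Card), parent_id=7, depth 0.
Iteration 1: join on id=7 -> Rock (id 7, parent_id=3, depth 1).
Iteration 2: join on id=3 -> Mystery (id 3, parent_id=1, depth 2).
Iteration 3: join on id=1 -> Physics (id 1, parent_id=NULL, depth 3).
Iteration 4: parent_id is NULL; no match; recursion stops.
depth values: 0, 1, 2, 3; the maximum is 3.

3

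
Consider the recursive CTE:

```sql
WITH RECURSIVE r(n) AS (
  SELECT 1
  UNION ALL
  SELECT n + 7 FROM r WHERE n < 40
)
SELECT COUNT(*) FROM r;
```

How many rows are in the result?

7

Base: n=1.
Iteration 1: 1 < 40 holds -> n = 1 + 7 = 8.
Iteration 2: 8 < 40 holds -> n = 8 + 7 = 15.
Iteration 3: 15 < 40 holds -> n = 15 + 7 = 22.
Iteration 4: 22 < 40 holds -> n = 22 + 7 = 29.
Iteration 5: 29 < 40 holds -> n = 29 + 7 = 36.
Iteration 6: 36 < 40 holds -> n = 36 + 7 = 43.
Iteration 7: 43 < 40 fails; recursion stops.
Total rows emitted: 7.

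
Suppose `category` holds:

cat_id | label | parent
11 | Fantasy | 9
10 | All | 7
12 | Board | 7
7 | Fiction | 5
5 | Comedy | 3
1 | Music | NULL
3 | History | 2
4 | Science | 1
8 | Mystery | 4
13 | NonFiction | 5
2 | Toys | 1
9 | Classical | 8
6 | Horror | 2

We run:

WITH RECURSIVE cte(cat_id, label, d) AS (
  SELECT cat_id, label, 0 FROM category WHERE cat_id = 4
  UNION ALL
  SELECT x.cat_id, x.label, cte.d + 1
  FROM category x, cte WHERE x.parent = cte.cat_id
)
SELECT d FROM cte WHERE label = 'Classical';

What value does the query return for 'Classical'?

2

Base: cat_id=4 (Science) at d 0.
Iteration 1: rows with parent in {4} -> Mystery (id 8, d 1).
Iteration 2: rows with parent in {8} -> Classical (id 9, d 2).
Iteration 3: rows with parent in {9} -> Fantasy (id 11, d 3).
Iteration 4: no rows with parent in {11}; recursion stops.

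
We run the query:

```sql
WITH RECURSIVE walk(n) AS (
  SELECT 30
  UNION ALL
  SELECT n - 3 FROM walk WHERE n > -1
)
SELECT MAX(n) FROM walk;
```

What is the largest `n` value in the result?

30

Base: n=30.
Iteration 1: 30 > -1 holds -> n = 30 - 3 = 27.
Iteration 2: 27 > -1 holds -> n = 27 - 3 = 24.
Iteration 3: 24 > -1 holds -> n = 24 - 3 = 21.
Iteration 4: 21 > -1 holds -> n = 21 - 3 = 18.
Iteration 5: 18 > -1 holds -> n = 18 - 3 = 15.
Iteration 6: 15 > -1 holds -> n = 15 - 3 = 12.
Iteration 7: 12 > -1 holds -> n = 12 - 3 = 9.
Iteration 8: 9 > -1 holds -> n = 9 - 3 = 6.
Iteration 9: 6 > -1 holds -> n = 6 - 3 = 3.
Iteration 10: 3 > -1 holds -> n = 3 - 3 = 0.
Iteration 11: 0 > -1 holds -> n = 0 - 3 = -3.
Iteration 12: -3 > -1 fails; recursion stops.
n values: 30, 27, 24, 21, 18, 15, 12, 9, 6, 3, 0, -3; the maximum is 30.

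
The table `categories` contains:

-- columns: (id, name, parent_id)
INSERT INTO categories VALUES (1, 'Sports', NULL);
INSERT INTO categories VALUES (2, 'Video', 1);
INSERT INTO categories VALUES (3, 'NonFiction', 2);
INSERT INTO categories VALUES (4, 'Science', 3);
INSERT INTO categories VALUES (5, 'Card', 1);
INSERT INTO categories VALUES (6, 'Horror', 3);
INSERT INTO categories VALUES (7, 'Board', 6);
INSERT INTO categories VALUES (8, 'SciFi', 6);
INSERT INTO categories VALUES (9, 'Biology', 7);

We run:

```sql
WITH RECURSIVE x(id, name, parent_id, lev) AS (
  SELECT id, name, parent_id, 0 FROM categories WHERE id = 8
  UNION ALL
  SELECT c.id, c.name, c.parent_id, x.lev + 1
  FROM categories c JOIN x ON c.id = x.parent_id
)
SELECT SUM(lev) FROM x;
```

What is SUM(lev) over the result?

Base: id=8 (SciFi), parent_id=6, lev 0.
Iteration 1: join on id=6 -> Horror (id 6, parent_id=3, lev 1).
Iteration 2: join on id=3 -> NonFiction (id 3, parent_id=2, lev 2).
Iteration 3: join on id=2 -> Video (id 2, parent_id=1, lev 3).
Iteration 4: join on id=1 -> Sports (id 1, parent_id=NULL, lev 4).
Iteration 5: parent_id is NULL; no match; recursion stops.
SUM(lev) = 0 + 1 + 2 + 3 + 4 = 10.

10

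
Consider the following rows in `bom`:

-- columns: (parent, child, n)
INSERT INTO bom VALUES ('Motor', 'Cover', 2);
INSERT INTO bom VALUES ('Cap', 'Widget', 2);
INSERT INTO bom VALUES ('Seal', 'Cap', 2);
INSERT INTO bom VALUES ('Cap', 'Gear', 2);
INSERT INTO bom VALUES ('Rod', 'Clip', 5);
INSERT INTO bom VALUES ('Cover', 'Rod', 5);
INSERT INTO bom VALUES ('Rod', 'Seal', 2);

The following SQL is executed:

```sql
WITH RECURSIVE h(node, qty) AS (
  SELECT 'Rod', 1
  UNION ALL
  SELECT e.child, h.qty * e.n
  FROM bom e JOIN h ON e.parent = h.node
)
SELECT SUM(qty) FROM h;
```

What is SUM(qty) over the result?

28

Base: (Rod, qty=1).
Iteration 1: components of {Rod} -> Clip = 1*5 = 5, Seal = 1*2 = 2.
Iteration 2: components of {Clip,Seal} -> Cap = 2*2 = 4.
Iteration 3: components of {Cap} -> Gear = 4*2 = 8, Widget = 4*2 = 8.
Iteration 4: no further components; recursion stops.
SUM(qty) = 1 + 2 + 5 + 4 + 8 + 8 = 28.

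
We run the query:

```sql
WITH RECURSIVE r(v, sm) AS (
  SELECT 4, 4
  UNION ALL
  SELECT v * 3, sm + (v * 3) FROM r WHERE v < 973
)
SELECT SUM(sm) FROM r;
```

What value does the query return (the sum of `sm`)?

Base: v=4, sm=4.
Iteration 1: 4 < 973 holds -> v = 4 * 3 = 12, sm = 4 + 12 = 16.
Iteration 2: 12 < 973 holds -> v = 12 * 3 = 36, sm = 16 + 36 = 52.
Iteration 3: 36 < 973 holds -> v = 36 * 3 = 108, sm = 52 + 108 = 160.
Iteration 4: 108 < 973 holds -> v = 108 * 3 = 324, sm = 160 + 324 = 484.
Iteration 5: 324 < 973 holds -> v = 324 * 3 = 972, sm = 484 + 972 = 1456.
Iteration 6: 972 < 973 holds -> v = 972 * 3 = 2916, sm = 1456 + 2916 = 4372.
Iteration 7: 2916 < 973 fails; recursion stops.
SUM(sm) = 4 + 16 + 52 + 160 + 484 + 1456 + 4372 = 6544.

6544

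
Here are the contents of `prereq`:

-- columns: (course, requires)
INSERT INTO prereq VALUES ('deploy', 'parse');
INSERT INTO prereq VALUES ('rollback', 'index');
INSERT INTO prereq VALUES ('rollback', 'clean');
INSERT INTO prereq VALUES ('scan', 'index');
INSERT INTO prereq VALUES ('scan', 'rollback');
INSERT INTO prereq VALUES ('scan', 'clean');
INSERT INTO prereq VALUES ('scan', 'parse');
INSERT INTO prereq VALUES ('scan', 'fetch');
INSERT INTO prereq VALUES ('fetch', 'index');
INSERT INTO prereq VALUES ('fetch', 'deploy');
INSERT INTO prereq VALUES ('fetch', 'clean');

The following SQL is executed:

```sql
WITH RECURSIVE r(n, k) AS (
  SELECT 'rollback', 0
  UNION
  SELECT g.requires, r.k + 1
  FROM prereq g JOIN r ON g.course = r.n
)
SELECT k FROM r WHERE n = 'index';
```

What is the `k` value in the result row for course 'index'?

1

Base: (rollback, k=0).
Iteration 1: edges from {rollback} -> (clean, k=1), (index, k=1).
Iteration 2: no outgoing edges from {clean,index}; recursion stops.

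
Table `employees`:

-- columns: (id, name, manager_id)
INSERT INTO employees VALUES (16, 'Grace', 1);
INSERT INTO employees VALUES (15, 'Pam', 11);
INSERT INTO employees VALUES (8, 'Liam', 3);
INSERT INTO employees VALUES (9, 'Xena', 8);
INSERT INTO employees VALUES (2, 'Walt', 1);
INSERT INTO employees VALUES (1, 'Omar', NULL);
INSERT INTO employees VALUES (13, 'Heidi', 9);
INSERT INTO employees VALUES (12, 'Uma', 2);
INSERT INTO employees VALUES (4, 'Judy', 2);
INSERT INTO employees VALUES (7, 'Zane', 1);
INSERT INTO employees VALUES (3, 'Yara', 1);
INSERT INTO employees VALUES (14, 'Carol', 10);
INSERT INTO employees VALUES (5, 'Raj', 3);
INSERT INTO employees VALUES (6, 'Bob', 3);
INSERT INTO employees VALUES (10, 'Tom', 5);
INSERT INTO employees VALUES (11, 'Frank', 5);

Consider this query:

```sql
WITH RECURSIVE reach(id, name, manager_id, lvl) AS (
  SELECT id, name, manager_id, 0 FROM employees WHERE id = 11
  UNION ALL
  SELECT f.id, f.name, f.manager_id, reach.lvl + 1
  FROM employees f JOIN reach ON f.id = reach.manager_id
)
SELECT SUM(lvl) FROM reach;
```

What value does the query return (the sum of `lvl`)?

Base: id=11 (Frank), manager_id=5, lvl 0.
Iteration 1: join on id=5 -> Raj (id 5, manager_id=3, lvl 1).
Iteration 2: join on id=3 -> Yara (id 3, manager_id=1, lvl 2).
Iteration 3: join on id=1 -> Omar (id 1, manager_id=NULL, lvl 3).
Iteration 4: manager_id is NULL; no match; recursion stops.
SUM(lvl) = 0 + 1 + 2 + 3 = 6.

6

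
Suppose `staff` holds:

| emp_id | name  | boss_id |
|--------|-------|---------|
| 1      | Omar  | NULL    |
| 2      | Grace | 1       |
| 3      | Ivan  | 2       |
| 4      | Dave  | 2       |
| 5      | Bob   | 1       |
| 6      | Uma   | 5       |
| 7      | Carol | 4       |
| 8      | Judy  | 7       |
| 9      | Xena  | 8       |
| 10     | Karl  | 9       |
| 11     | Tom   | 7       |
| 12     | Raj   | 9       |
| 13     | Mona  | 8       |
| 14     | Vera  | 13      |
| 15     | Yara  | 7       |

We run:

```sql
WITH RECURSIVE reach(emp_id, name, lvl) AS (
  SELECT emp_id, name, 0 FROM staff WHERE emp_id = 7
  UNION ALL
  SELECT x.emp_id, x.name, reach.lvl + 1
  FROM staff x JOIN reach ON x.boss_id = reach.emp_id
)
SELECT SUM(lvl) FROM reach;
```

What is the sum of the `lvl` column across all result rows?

Base: emp_id=7 (Carol) at lvl 0.
Iteration 1: rows with boss_id in {7} -> Judy (id 8, lvl 1), Tom (id 11, lvl 1), Yara (id 15, lvl 1).
Iteration 2: rows with boss_id in {8,11,15} -> Xena (id 9, lvl 2), Mona (id 13, lvl 2).
Iteration 3: rows with boss_id in {9,13} -> Karl (id 10, lvl 3), Raj (id 12, lvl 3), Vera (id 14, lvl 3).
Iteration 4: no rows with boss_id in {10,12,14}; recursion stops.
SUM(lvl) = 0 + 1 + 1 + 1 + 2 + 2 + 3 + 3 + 3 = 16.

16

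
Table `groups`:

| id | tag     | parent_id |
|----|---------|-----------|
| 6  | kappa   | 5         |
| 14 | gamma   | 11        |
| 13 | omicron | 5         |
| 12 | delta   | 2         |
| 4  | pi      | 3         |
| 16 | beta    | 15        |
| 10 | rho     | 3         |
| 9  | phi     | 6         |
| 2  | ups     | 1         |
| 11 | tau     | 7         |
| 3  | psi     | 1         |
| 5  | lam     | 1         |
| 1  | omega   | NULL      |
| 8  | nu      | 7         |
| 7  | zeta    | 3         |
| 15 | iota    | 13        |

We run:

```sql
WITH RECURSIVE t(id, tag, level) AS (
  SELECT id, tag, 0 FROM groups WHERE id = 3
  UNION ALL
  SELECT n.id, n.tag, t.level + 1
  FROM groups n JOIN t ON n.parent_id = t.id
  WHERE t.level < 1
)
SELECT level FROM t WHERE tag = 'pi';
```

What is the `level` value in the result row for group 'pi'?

1

Base: id=3 (psi) at level 0.
Iteration 1: rows with parent_id in {3} -> pi (id 4, level 1), zeta (id 7, level 1), rho (id 10, level 1).
Iteration 2: level < 1 fails for all current rows; recursion stops.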